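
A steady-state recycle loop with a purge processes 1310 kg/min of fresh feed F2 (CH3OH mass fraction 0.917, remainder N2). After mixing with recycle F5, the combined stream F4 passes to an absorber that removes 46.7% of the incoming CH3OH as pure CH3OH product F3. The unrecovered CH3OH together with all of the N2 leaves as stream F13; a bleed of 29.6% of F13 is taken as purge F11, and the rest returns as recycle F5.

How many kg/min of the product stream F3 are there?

897.9 kg/min

CH3OH in F4: m_A = 1310×0.917 + (1−0.296)·(1−0.467)·m_A, so m_A = 1201.3/0.6248 = 1922.7 kg/min.
Product F3 = 0.467×1922.7 = 897.92 kg/min.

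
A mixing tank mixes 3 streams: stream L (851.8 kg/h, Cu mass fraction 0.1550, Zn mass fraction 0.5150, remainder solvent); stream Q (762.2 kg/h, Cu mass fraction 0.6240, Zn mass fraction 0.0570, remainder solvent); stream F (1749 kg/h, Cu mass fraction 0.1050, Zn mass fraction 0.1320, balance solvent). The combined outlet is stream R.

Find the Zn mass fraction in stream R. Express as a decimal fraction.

Total flow out = 851.8 + 762.2 + 1749 = 3363 kg/h.
Zn in = 851.8×0.515 + 762.2×0.057 + 1749×0.132 = 712.99 kg/h.
Zn mass fraction in R = 712.99/3363 = 0.2120.

0.2120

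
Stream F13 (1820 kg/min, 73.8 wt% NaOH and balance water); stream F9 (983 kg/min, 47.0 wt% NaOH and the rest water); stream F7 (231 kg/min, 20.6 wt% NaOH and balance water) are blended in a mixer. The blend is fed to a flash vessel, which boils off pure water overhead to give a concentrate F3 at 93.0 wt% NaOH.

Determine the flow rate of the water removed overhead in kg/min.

1042 kg/min

NaOH entering = 1820×0.738 + 983×0.470 + 231×0.206 = 1852.8 kg/min.
All NaOH reports to F3, so F3 = 1852.8/0.930 = 1992.2 kg/min.
Total feed = 3034 kg/min; overhead = 3034 − 1992.2 = 1041.8 kg/min.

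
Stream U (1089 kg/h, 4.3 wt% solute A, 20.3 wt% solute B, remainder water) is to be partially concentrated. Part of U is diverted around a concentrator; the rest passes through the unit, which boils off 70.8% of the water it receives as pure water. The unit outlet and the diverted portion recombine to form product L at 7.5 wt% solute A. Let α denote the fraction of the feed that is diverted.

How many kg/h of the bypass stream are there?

All 1089×0.043 = 46.827 kg/h of solute A reaches L, so L = 46.827/0.075 = 624.36 kg/h and vapour = 464.64 kg/h.
The evaporator receives (1−α)·1089 of feed at 0.754 water and removes 0.708 of that water:
0.708×0.754×(1−α)×1089 = 464.64
(1−α) = 464.64/581.34 = 0.7993;  α = 0.2007.
Bypass flow = 0.2007×1089 = 218.61 kg/h.

218.6 kg/h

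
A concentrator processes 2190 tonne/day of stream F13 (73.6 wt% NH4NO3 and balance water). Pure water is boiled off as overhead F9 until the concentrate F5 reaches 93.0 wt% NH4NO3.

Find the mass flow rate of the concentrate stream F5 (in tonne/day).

1733 tonne/day

NH4NO3 is conserved: 2190×0.736 = 1611.8 tonne/day all reports to the concentrate.
Concentrate = 1611.8/(target fraction) = 1733.2 tonne/day.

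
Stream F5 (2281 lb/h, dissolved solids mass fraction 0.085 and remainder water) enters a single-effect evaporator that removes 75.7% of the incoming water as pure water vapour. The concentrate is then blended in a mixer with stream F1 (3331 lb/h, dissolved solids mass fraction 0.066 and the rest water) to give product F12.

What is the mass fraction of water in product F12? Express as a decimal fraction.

Vapour removed = 0.757×0.915×2281 = 1579.9 lb/h; concentrate = 701.05 lb/h.
water reaching the mixer = 507.17 (from concentrate) + 3331×0.934 = 3618.3 lb/h.
Product flow = 701.05 + 3331 = 4032.1 lb/h; water fraction = 0.897.

0.897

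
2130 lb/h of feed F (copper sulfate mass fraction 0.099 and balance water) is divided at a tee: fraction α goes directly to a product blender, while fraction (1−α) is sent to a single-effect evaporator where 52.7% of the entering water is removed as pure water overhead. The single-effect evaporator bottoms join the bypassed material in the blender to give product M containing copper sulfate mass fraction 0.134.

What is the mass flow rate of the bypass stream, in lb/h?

958.3 lb/h

All 2130×0.099 = 210.87 lb/h of copper sulfate reaches M, so M = 210.87/0.134 = 1573.7 lb/h and vapour = 556.34 lb/h.
The evaporator receives (1−α)·2130 of feed at 0.901 water and removes 0.527 of that water:
0.527×0.901×(1−α)×2130 = 556.34
(1−α) = 556.34/1011.4 = 0.5501;  α = 0.4499.
Bypass flow = 0.4499×2130 = 958.32 lb/h.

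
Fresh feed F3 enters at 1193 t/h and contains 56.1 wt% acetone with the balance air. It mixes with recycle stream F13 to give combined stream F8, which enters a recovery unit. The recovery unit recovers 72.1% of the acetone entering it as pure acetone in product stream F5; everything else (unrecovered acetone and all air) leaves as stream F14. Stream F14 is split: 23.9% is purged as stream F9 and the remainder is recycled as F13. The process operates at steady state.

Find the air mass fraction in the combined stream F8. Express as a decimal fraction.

0.721

air enters only via F3 and leaves only via the purge: 1193×0.439 = 0.239×(air in F14), and the recovery unit passes all air, so air in F8 = air in F14 = 2191.3 t/h.
acetone in F8: m_A = 1193×0.561 + (1−0.239)·(1−0.721)·m_A, so m_A = 669.27/0.7877 = 849.68 t/h.
F8 = 849.68 + 2191.3 = 3041 t/h.
air fraction in F8 = 2191.3/3041 = 0.721.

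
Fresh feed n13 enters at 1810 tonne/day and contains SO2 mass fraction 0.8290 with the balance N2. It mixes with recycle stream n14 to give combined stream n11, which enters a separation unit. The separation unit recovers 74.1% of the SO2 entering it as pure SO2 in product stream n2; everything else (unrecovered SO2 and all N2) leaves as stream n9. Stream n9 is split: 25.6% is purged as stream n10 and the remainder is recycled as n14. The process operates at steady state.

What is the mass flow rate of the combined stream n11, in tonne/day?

N2 enters only via n13 and leaves only via the purge: 1810×0.171 = 0.256×(N2 in n9), and the separation unit passes all N2, so N2 in n11 = N2 in n9 = 1209 tonne/day.
SO2 in n11: m_A = 1810×0.829 + (1−0.256)·(1−0.741)·m_A, so m_A = 1500.5/0.8073 = 1858.6 tonne/day.
n11 = 1858.6 + 1209 = 3067.7 tonne/day.

3068 tonne/day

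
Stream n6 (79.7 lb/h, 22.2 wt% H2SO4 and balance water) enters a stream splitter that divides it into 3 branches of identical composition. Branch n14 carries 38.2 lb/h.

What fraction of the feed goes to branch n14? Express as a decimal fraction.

0.479

Fraction to n14 = 38.2/79.7 = 0.4793.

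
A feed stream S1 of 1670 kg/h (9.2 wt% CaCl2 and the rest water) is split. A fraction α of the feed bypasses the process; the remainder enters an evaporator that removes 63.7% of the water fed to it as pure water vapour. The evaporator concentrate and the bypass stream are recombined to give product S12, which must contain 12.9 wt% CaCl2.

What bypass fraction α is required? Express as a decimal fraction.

0.504

All 1670×0.092 = 153.64 kg/h of CaCl2 reaches S12, so S12 = 153.64/0.129 = 1191 kg/h and vapour = 478.99 kg/h.
The evaporator receives (1−α)·1670 of feed at 0.908 water and removes 0.637 of that water:
0.637×0.908×(1−α)×1670 = 478.99
(1−α) = 478.99/965.92 = 0.4959;  α = 0.5041.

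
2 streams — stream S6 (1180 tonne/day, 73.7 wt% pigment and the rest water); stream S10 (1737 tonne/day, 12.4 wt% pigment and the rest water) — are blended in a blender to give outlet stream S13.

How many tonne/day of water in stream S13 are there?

1832 tonne/day

water out = water in = 1180×0.263 + 1737×0.876 = 1832 tonne/day.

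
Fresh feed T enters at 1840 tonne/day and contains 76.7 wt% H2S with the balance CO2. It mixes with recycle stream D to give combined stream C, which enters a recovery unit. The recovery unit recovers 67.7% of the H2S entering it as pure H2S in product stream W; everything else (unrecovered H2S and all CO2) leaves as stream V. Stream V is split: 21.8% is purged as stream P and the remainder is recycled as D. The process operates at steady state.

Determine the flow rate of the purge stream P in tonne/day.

CO2 enters only via T and leaves only via the purge: 1840×0.233 = 0.218×(CO2 in V), and the recovery unit passes all CO2, so CO2 in C = CO2 in V = 1966.6 tonne/day.
H2S in C: m_A = 1840×0.767 + (1−0.218)·(1−0.677)·m_A, so m_A = 1411.3/0.7474 = 1888.2 tonne/day.
V = (1−0.677)×1888.2 + 1966.6 = 2576.5 tonne/day.
Purge P = 0.218×2576.5 = 561.68 tonne/day.

561.7 tonne/day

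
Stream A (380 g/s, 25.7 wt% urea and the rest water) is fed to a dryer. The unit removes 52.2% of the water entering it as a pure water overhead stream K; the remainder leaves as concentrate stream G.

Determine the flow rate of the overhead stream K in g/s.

147.4 g/s

water entering = 380×0.743 = 282.34 g/s; overhead removed = 0.522×282.34 = 147.38 g/s.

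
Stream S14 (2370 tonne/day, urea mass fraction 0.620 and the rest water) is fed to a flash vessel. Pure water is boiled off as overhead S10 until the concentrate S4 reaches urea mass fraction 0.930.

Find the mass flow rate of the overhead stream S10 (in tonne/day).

urea is conserved: 2370×0.620 = 1469.4 tonne/day all reports to the concentrate.
Concentrate = 1469.4/(target fraction) = 1580 tonne/day.
Overhead = 2370 − 1580 = 790 tonne/day.

790 tonne/day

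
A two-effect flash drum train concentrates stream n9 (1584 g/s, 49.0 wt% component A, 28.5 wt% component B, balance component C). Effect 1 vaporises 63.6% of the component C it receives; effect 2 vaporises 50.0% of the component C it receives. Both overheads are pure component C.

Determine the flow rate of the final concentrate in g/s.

1292 g/s

component C in feed = 1584×0.225 = 356.4 g/s.
After stage 1: component C left = (1−0.636)×356.4 = 129.73; stream total = 1357.3 g/s.
After stage 2: component C left = (1−0.500)×129.73 = 64.865; final concentrate = 1292.5 g/s.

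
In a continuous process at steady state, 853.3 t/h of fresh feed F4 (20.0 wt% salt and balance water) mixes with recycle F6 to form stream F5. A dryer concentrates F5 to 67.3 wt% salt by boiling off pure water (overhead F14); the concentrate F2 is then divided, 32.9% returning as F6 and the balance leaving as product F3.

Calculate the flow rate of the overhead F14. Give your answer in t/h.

599.7 t/h

Overall salt balance (none leaves overhead): salt in fresh feed = salt in product, i.e. 853.3×0.200 = (1−0.329)·F2·0.673.
F2 = 170.66/(0.673×0.671) = 377.92 t/h.
Recycle F6 = 0.329×377.92 = 124.33 t/h.
Combined feed F5 = 853.3 + 124.33 = 977.63 t/h.
Overhead F14 = F5 − F2 = 977.63 − 377.92 = 599.72 t/h.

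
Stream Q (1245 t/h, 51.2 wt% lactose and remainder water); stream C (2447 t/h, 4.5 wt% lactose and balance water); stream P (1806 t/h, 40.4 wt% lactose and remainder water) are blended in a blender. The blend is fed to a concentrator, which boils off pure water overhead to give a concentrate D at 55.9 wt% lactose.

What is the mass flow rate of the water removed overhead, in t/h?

lactose entering = 1245×0.512 + 2447×0.045 + 1806×0.404 = 1477.2 t/h.
All lactose reports to D, so D = 1477.2/0.559 = 2642.5 t/h.
Total feed = 5498 t/h; overhead = 5498 − 2642.5 = 2855.5 t/h.

2855 t/h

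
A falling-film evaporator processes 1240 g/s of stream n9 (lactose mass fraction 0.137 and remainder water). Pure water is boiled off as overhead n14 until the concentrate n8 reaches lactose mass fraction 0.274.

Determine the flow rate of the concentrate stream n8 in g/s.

620 g/s

lactose is conserved: 1240×0.137 = 169.88 g/s all reports to the concentrate.
Concentrate = 169.88/(target fraction) = 620 g/s.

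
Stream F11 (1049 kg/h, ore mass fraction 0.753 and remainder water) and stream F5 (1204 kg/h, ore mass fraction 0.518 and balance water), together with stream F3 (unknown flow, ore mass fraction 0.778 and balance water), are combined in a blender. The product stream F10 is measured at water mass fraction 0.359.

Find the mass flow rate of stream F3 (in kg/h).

Let F3 be the unknown flow. Total out = 2253 + F3.
water balance: 839.43 + 0.222·F3 = 0.359·(2253 + F3)
(0.222 − 0.359)·F3 = 0.359×2253 − 839.43 = -30.604
F3 = -30.604 / -0.137 = 223.39 kg/h

223.4 kg/h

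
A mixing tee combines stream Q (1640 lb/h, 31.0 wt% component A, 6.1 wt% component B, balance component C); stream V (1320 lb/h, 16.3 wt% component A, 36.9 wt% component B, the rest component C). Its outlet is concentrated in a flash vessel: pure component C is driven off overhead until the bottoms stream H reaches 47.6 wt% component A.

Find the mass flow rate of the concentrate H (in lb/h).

component A entering = 1640×0.310 + 1320×0.163 = 723.56 lb/h.
All component A reports to H, so H = 723.56/0.476 = 1520.1 lb/h.

1520 lb/h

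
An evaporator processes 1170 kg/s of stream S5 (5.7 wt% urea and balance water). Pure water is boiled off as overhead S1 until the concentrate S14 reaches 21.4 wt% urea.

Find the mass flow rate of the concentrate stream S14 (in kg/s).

urea is conserved: 1170×0.057 = 66.69 kg/s all reports to the concentrate.
Concentrate = 66.69/(target fraction) = 311.64 kg/s.

311.6 kg/s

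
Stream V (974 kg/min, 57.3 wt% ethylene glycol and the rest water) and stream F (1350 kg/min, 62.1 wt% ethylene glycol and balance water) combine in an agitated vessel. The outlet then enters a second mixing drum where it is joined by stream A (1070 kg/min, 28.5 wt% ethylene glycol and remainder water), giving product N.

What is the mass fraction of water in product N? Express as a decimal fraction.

Overall, product flow = 3394 kg/min.
water in = 974×0.427 + 1350×0.379 + 1070×0.715 = 1692.6 kg/min.
water fraction in N = 0.499.

0.499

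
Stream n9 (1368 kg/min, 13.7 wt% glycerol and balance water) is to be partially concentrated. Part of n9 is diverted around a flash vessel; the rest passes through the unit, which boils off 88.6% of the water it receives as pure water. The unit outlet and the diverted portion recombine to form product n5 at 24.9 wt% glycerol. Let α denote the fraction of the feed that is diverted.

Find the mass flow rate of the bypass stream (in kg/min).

All 1368×0.137 = 187.42 kg/min of glycerol reaches n5, so n5 = 187.42/0.249 = 752.67 kg/min and vapour = 615.33 kg/min.
The evaporator receives (1−α)·1368 of feed at 0.863 water and removes 0.886 of that water:
0.886×0.863×(1−α)×1368 = 615.33
(1−α) = 615.33/1046 = 0.5883;  α = 0.4117.
Bypass flow = 0.4117×1368 = 563.25 kg/min.

563.3 kg/min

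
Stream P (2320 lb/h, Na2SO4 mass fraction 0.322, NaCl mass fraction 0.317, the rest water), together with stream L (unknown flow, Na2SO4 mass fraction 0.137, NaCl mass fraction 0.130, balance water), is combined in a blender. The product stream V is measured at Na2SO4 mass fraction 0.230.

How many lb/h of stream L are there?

2295 lb/h

Let L be the unknown flow. Total out = 2320 + L.
Na2SO4 balance: 747.04 + 0.137·L = 0.230·(2320 + L)
(0.137 − 0.230)·L = 0.230×2320 − 747.04 = -213.44
L = -213.44 / -0.093 = 2295.1 lb/h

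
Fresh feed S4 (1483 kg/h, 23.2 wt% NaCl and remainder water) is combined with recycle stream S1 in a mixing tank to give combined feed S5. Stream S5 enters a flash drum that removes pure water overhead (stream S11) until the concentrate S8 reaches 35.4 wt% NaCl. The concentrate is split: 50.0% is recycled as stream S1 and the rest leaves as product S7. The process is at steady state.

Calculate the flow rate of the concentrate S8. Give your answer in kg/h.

1944 kg/h

Overall NaCl balance (none leaves overhead): NaCl in fresh feed = NaCl in product, i.e. 1483×0.232 = (1−0.500)·S8·0.354.
S8 = 344.06/(0.354×0.500) = 1943.8 kg/h.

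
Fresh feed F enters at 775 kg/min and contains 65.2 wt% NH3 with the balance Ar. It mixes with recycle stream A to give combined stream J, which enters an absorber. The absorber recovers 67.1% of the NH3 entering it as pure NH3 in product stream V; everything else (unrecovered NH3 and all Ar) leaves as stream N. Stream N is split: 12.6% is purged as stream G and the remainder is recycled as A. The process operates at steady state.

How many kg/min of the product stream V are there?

NH3 in J: m_A = 775×0.652 + (1−0.126)·(1−0.671)·m_A, so m_A = 505.3/0.7125 = 709.24 kg/min.
Product V = 0.671×709.24 = 475.9 kg/min.

475.9 kg/min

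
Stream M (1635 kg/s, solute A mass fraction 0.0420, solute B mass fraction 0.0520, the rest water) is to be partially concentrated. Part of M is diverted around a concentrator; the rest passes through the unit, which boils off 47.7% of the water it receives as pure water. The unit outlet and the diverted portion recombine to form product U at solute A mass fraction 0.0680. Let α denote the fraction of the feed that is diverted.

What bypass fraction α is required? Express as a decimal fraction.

All 1635×0.042 = 68.67 kg/s of solute A reaches U, so U = 68.67/0.068 = 1009.9 kg/s and vapour = 625.15 kg/s.
The evaporator receives (1−α)·1635 of feed at 0.906 water and removes 0.477 of that water:
0.477×0.906×(1−α)×1635 = 625.15
(1−α) = 625.15/706.58 = 0.8847;  α = 0.1153.

0.115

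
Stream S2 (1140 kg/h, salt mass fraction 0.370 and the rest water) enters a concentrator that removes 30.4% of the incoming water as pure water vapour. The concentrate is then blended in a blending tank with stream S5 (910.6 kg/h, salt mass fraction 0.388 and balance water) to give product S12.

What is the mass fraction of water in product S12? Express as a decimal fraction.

0.577

Vapour removed = 0.304×0.630×1140 = 218.33 kg/h; concentrate = 921.67 kg/h.
water reaching the mixer = 499.87 (from concentrate) + 910.6×0.612 = 1057.2 kg/h.
Product flow = 921.67 + 910.6 = 1832.3 kg/h; water fraction = 0.577.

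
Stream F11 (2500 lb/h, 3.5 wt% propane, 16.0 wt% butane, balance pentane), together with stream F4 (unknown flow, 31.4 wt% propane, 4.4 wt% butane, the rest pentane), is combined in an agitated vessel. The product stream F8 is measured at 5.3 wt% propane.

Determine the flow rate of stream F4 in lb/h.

Let F4 be the unknown flow. Total out = 2500 + F4.
propane balance: 87.5 + 0.314·F4 = 0.053·(2500 + F4)
(0.314 − 0.053)·F4 = 0.053×2500 − 87.5 = 45
F4 = 45 / 0.261 = 172.41 lb/h

172.4 lb/h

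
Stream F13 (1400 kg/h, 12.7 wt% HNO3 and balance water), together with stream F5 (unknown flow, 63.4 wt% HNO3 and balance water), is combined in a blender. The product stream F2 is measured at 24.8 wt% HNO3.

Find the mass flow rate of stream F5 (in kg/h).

438.9 kg/h

Let F5 be the unknown flow. Total out = 1400 + F5.
HNO3 balance: 177.8 + 0.634·F5 = 0.248·(1400 + F5)
(0.634 − 0.248)·F5 = 0.248×1400 − 177.8 = 169.4
F5 = 169.4 / 0.386 = 438.86 kg/h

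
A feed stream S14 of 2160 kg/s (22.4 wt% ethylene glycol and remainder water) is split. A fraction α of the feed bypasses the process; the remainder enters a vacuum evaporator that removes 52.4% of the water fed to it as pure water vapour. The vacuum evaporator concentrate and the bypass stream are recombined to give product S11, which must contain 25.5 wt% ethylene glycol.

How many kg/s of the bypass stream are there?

All 2160×0.224 = 483.84 kg/s of ethylene glycol reaches S11, so S11 = 483.84/0.255 = 1897.4 kg/s and vapour = 262.59 kg/s.
The evaporator receives (1−α)·2160 of feed at 0.776 water and removes 0.524 of that water:
0.524×0.776×(1−α)×2160 = 262.59
(1−α) = 262.59/878.31 = 0.2990;  α = 0.7010.
Bypass flow = 0.7010×2160 = 1514.2 kg/s.

1514 kg/s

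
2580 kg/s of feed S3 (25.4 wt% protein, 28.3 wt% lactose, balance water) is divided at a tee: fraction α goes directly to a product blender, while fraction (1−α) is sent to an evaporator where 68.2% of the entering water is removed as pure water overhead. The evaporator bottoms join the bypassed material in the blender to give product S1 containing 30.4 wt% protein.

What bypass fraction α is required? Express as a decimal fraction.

0.479

All 2580×0.254 = 655.32 kg/s of protein reaches S1, so S1 = 655.32/0.304 = 2155.7 kg/s and vapour = 424.34 kg/s.
The evaporator receives (1−α)·2580 of feed at 0.463 water and removes 0.682 of that water:
0.682×0.463×(1−α)×2580 = 424.34
(1−α) = 424.34/814.68 = 0.5209;  α = 0.4791.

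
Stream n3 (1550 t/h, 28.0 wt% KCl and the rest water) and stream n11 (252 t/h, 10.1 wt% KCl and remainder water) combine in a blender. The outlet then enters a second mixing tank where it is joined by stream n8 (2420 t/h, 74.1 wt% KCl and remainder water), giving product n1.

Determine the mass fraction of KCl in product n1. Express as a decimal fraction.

0.534

Overall, product flow = 4222 t/h.
KCl in = 1550×0.280 + 252×0.101 + 2420×0.741 = 2252.7 t/h.
KCl fraction in n1 = 0.534.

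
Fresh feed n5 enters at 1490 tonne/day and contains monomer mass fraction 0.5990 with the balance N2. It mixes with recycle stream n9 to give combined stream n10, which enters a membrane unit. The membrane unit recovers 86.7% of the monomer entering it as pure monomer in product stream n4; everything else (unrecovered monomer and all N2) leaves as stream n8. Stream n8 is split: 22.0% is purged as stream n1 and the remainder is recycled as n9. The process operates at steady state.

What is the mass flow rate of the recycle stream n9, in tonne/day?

2222 tonne/day

N2 enters only via n5 and leaves only via the purge: 1490×0.401 = 0.220×(N2 in n8), and the membrane unit passes all N2, so N2 in n10 = N2 in n8 = 2715.9 tonne/day.
monomer in n10: m_A = 1490×0.599 + (1−0.220)·(1−0.867)·m_A, so m_A = 892.51/0.8963 = 995.82 tonne/day.
n8 = (1−0.867)×995.82 + 2715.9 = 2848.3 tonne/day.
Recycle n9 = (1−0.220)×2848.3 = 2221.7 tonne/day.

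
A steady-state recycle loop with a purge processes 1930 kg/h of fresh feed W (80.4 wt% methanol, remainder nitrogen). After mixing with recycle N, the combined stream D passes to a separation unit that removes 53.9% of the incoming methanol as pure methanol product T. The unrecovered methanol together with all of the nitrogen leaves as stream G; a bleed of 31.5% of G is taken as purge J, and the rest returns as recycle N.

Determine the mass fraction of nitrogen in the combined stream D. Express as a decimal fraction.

0.346

nitrogen enters only via W and leaves only via the purge: 1930×0.196 = 0.315×(nitrogen in G), and the separation unit passes all nitrogen, so nitrogen in D = nitrogen in G = 1200.9 kg/h.
methanol in D: m_A = 1930×0.804 + (1−0.315)·(1−0.539)·m_A, so m_A = 1551.7/0.6842 = 2267.9 kg/h.
D = 2267.9 + 1200.9 = 3468.8 kg/h.
nitrogen fraction in D = 1200.9/3468.8 = 0.346.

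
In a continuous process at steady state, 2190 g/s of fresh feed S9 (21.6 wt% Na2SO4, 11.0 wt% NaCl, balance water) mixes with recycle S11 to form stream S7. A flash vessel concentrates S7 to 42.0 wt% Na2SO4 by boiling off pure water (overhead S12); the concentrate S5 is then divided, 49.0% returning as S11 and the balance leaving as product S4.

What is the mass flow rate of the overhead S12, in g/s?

1064 g/s

Overall Na2SO4 balance (none leaves overhead): Na2SO4 in fresh feed = Na2SO4 in product, i.e. 2190×0.216 = (1−0.490)·S5·0.420.
S5 = 473.04/(0.420×0.510) = 2208.4 g/s.
Recycle S11 = 0.490×2208.4 = 1082.1 g/s.
Combined feed S7 = 2190 + 1082.1 = 3272.1 g/s.
Overhead S12 = S7 − S5 = 3272.1 − 2208.4 = 1063.7 g/s.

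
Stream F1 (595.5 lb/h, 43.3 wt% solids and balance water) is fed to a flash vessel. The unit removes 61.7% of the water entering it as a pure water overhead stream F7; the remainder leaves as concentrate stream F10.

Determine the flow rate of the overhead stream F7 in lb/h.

water entering = 595.5×0.567 = 337.65 lb/h; overhead removed = 0.617×337.65 = 208.33 lb/h.

208.3 lb/h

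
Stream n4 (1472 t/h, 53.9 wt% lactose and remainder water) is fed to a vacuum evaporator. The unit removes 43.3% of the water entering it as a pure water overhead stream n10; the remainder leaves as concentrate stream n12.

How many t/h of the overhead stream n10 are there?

293.8 t/h

water entering = 1472×0.461 = 678.59 t/h; overhead removed = 0.433×678.59 = 293.83 t/h.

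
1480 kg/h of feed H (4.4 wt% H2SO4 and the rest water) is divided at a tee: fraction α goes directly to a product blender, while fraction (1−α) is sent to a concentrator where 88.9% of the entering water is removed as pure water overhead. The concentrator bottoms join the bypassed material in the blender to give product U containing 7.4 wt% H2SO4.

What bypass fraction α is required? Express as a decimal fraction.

All 1480×0.044 = 65.12 kg/h of H2SO4 reaches U, so U = 65.12/0.074 = 880 kg/h and vapour = 600 kg/h.
The evaporator receives (1−α)·1480 of feed at 0.956 water and removes 0.889 of that water:
0.889×0.956×(1−α)×1480 = 600
(1−α) = 600/1257.8 = 0.4770;  α = 0.5230.

0.523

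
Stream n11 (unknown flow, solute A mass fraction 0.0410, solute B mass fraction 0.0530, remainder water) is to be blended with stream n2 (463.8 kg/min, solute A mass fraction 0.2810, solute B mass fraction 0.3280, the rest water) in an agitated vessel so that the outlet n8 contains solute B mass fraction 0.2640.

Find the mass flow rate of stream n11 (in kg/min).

140.7 kg/min

Let n11 be the unknown flow. Total out = 463.8 + n11.
solute B balance: 152.13 + 0.053·n11 = 0.264·(463.8 + n11)
(0.053 − 0.264)·n11 = 0.264×463.8 − 152.13 = -29.683
n11 = -29.683 / -0.211 = 140.68 kg/min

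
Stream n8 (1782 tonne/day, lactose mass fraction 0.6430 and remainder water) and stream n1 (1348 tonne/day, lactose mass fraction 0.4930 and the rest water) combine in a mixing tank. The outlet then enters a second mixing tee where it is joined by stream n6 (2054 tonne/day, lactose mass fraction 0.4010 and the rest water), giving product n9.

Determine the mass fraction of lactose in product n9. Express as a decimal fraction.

0.5081

Overall, product flow = 5184 tonne/day.
lactose in = 1782×0.643 + 1348×0.493 + 2054×0.401 = 2634 tonne/day.
lactose fraction in n9 = 0.5081.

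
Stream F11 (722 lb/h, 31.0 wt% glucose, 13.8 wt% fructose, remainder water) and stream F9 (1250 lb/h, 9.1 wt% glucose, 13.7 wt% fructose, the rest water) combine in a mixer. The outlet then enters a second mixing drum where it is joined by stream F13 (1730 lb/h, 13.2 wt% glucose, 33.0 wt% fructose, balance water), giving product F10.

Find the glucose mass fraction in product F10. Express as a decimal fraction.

0.1529

Overall, product flow = 3702 lb/h.
glucose in = 722×0.310 + 1250×0.091 + 1730×0.132 = 565.93 lb/h.
glucose fraction in F10 = 0.1529.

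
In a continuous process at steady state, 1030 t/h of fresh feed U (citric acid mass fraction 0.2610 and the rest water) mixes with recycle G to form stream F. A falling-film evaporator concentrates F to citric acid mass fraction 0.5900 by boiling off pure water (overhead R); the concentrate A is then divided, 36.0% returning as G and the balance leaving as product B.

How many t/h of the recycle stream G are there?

256.3 t/h

Overall citric acid balance (none leaves overhead): citric acid in fresh feed = citric acid in product, i.e. 1030×0.261 = (1−0.360)·A·0.590.
A = 268.83/(0.590×0.640) = 711.94 t/h.
Recycle G = 0.360×711.94 = 256.3 t/h.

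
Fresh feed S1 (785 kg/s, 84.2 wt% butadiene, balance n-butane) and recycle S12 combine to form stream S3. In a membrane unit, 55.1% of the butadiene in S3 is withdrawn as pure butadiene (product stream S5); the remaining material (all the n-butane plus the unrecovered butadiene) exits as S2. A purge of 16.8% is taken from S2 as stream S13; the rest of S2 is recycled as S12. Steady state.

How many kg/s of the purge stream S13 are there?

n-butane enters only via S1 and leaves only via the purge: 785×0.158 = 0.168×(n-butane in S2), and the membrane unit passes all n-butane, so n-butane in S3 = n-butane in S2 = 738.27 kg/s.
butadiene in S3: m_A = 785×0.842 + (1−0.168)·(1−0.551)·m_A, so m_A = 660.97/0.6264 = 1055.1 kg/s.
S2 = (1−0.551)×1055.1 + 738.27 = 1212 kg/s.
Purge S13 = 0.168×1212 = 203.62 kg/s.

203.6 kg/s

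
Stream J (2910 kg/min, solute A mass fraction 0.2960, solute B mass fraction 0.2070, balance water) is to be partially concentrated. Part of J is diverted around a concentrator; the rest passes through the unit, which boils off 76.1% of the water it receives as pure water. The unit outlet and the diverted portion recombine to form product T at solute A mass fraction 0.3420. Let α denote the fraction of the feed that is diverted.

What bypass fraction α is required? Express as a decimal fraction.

All 2910×0.296 = 861.36 kg/min of solute A reaches T, so T = 861.36/0.342 = 2518.6 kg/min and vapour = 391.4 kg/min.
The evaporator receives (1−α)·2910 of feed at 0.497 water and removes 0.761 of that water:
0.761×0.497×(1−α)×2910 = 391.4
(1−α) = 391.4/1100.6 = 0.3556;  α = 0.6444.

0.644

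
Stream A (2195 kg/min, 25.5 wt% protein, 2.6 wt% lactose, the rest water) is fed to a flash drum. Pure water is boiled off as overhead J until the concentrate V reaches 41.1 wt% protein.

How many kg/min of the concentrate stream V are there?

1362 kg/min

protein is conserved: 2195×0.255 = 559.73 kg/min all reports to the concentrate.
Concentrate = 559.73/(target fraction) = 1361.9 kg/min.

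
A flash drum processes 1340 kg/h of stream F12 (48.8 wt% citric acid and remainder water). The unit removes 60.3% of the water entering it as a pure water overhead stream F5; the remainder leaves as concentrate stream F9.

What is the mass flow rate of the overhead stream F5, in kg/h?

413.7 kg/h

water entering = 1340×0.512 = 686.08 kg/h; overhead removed = 0.603×686.08 = 413.71 kg/h.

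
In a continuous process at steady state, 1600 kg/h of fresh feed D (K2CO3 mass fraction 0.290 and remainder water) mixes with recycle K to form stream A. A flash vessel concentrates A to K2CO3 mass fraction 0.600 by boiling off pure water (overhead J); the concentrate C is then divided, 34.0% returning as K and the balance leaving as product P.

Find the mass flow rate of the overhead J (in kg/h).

Overall K2CO3 balance (none leaves overhead): K2CO3 in fresh feed = K2CO3 in product, i.e. 1600×0.290 = (1−0.340)·C·0.600.
C = 464/(0.600×0.660) = 1171.7 kg/h.
Recycle K = 0.340×1171.7 = 398.38 kg/h.
Combined feed A = 1600 + 398.38 = 1998.4 kg/h.
Overhead J = A − C = 1998.4 − 1171.7 = 826.67 kg/h.

826.7 kg/h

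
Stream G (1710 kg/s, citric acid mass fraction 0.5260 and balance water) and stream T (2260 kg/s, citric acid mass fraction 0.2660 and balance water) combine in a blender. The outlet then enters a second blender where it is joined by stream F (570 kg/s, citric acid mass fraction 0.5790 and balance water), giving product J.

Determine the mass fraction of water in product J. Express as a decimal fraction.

Overall, product flow = 4540 kg/s.
water in = 1710×0.474 + 2260×0.734 + 570×0.421 = 2709.3 kg/s.
water fraction in J = 0.5968.

0.5968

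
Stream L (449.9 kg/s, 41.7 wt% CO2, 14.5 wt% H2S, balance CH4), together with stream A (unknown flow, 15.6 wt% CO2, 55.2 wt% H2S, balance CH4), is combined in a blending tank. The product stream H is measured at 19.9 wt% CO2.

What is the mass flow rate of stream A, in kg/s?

Let A be the unknown flow. Total out = 449.9 + A.
CO2 balance: 187.61 + 0.156·A = 0.199·(449.9 + A)
(0.156 − 0.199)·A = 0.199×449.9 − 187.61 = -98.078
A = -98.078 / -0.043 = 2280.9 kg/s

2281 kg/s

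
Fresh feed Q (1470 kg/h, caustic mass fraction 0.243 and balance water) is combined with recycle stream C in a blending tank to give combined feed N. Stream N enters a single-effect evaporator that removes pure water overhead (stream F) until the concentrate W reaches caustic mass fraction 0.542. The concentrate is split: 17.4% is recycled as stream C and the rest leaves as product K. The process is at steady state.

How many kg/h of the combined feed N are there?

Overall caustic balance (none leaves overhead): caustic in fresh feed = caustic in product, i.e. 1470×0.243 = (1−0.174)·W·0.542.
W = 357.21/(0.542×0.826) = 797.89 kg/h.
Recycle C = 0.174×797.89 = 138.83 kg/h.
Combined feed N = 1470 + 138.83 = 1608.8 kg/h.

1609 kg/h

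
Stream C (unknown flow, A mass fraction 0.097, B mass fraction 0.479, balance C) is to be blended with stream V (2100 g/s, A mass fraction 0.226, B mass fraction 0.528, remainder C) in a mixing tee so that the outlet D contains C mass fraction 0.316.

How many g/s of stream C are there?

1361 g/s

Let C be the unknown flow. Total out = 2100 + C.
C balance: 516.6 + 0.424·C = 0.316·(2100 + C)
(0.424 − 0.316)·C = 0.316×2100 − 516.6 = 147
C = 147 / 0.108 = 1361.1 g/s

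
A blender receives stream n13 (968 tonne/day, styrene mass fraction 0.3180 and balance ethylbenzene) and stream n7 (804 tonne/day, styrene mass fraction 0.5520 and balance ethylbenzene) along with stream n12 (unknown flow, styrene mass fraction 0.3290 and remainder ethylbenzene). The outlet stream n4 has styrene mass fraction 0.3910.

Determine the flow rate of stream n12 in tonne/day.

948.1 tonne/day

Let n12 be the unknown flow. Total out = 1772 + n12.
styrene balance: 751.63 + 0.329·n12 = 0.391·(1772 + n12)
(0.329 − 0.391)·n12 = 0.391×1772 − 751.63 = -58.78
n12 = -58.78 / -0.062 = 948.06 tonne/day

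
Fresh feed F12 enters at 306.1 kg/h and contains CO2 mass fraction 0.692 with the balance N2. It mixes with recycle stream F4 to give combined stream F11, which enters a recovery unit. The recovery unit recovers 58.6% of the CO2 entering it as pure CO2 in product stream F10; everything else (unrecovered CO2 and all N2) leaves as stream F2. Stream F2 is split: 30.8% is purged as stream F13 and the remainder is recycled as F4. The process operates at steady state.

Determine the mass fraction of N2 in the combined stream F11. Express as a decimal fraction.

N2 enters only via F12 and leaves only via the purge: 306.1×0.308 = 0.308×(N2 in F2), and the recovery unit passes all N2, so N2 in F11 = N2 in F2 = 306.1 kg/h.
CO2 in F11: m_A = 306.1×0.692 + (1−0.308)·(1−0.586)·m_A, so m_A = 211.82/0.7135 = 296.87 kg/h.
F11 = 296.87 + 306.1 = 602.97 kg/h.
N2 fraction in F11 = 306.1/602.97 = 0.508.

0.508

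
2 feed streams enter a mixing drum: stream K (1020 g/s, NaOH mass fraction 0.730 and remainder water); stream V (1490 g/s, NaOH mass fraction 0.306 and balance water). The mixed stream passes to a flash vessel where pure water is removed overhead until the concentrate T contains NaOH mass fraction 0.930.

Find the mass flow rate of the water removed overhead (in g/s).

NaOH entering = 1020×0.730 + 1490×0.306 = 1200.5 g/s.
All NaOH reports to T, so T = 1200.5/0.930 = 1290.9 g/s.
Total feed = 2510 g/s; overhead = 2510 − 1290.9 = 1219.1 g/s.

1219 g/s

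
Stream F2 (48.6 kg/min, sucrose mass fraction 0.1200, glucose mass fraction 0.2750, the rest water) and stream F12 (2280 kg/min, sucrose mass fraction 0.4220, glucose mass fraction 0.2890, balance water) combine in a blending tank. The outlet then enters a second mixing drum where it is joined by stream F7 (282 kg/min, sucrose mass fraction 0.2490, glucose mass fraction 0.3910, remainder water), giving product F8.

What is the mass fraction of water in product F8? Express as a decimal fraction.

Overall, product flow = 2610.6 kg/min.
water in = 48.6×0.605 + 2280×0.289 + 282×0.360 = 789.84 kg/min.
water fraction in F8 = 0.3026.

0.3026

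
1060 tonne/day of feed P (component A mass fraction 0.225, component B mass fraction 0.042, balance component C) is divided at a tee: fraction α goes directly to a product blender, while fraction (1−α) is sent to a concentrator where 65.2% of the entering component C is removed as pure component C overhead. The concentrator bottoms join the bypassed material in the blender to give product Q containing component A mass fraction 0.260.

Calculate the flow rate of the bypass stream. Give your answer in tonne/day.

761.4 tonne/day

All 1060×0.225 = 238.5 tonne/day of component A reaches Q, so Q = 238.5/0.260 = 917.31 tonne/day and vapour = 142.69 tonne/day.
The evaporator receives (1−α)·1060 of feed at 0.733 component C and removes 0.652 of that component C:
0.652×0.733×(1−α)×1060 = 142.69
(1−α) = 142.69/506.59 = 0.2817;  α = 0.7183.
Bypass flow = 0.7183×1060 = 761.43 tonne/day.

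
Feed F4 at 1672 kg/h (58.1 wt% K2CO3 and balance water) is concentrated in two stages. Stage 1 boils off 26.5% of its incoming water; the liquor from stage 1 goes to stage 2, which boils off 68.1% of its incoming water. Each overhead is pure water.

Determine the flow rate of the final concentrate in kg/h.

1136 kg/h

water in feed = 1672×0.419 = 700.57 kg/h.
After stage 1: water left = (1−0.265)×700.57 = 514.92; stream total = 1486.3 kg/h.
After stage 2: water left = (1−0.681)×514.92 = 164.26; final concentrate = 1135.7 kg/h.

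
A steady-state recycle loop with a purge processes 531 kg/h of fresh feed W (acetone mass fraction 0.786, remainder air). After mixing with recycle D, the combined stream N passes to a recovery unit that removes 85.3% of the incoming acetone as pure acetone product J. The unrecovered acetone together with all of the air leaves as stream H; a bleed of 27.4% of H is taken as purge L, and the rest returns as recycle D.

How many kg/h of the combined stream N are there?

air enters only via W and leaves only via the purge: 531×0.214 = 0.274×(air in H), and the recovery unit passes all air, so air in N = air in H = 414.72 kg/h.
acetone in N: m_A = 531×0.786 + (1−0.274)·(1−0.853)·m_A, so m_A = 417.37/0.8933 = 467.23 kg/h.
N = 467.23 + 414.72 = 881.95 kg/h.

882 kg/h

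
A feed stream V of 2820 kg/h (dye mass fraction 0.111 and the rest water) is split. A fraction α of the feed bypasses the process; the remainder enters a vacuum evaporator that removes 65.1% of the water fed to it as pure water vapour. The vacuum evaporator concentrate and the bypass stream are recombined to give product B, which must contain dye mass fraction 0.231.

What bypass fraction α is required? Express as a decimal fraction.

0.102

All 2820×0.111 = 313.02 kg/h of dye reaches B, so B = 313.02/0.231 = 1355.1 kg/h and vapour = 1464.9 kg/h.
The evaporator receives (1−α)·2820 of feed at 0.889 water and removes 0.651 of that water:
0.651×0.889×(1−α)×2820 = 1464.9
(1−α) = 1464.9/1632 = 0.8976;  α = 0.1024.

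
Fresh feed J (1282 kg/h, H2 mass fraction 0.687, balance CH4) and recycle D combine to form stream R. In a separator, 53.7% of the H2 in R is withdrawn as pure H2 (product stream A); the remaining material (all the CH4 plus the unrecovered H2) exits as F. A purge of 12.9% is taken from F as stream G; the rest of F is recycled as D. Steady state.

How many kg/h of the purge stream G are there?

CH4 enters only via J and leaves only via the purge: 1282×0.313 = 0.129×(CH4 in F), and the separator passes all CH4, so CH4 in R = CH4 in F = 3110.6 kg/h.
H2 in R: m_A = 1282×0.687 + (1−0.129)·(1−0.537)·m_A, so m_A = 880.73/0.5967 = 1475.9 kg/h.
F = (1−0.537)×1475.9 + 3110.6 = 3793.9 kg/h.
Purge G = 0.129×3793.9 = 489.42 kg/h.

489.4 kg/h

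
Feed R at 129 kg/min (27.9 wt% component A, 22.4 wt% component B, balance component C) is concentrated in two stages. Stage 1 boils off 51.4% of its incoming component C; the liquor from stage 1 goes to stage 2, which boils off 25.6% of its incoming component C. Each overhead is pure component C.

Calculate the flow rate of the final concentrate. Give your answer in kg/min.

88.07 kg/min

component C in feed = 129×0.497 = 64.113 kg/min.
After stage 1: component C left = (1−0.514)×64.113 = 31.159; stream total = 96.046 kg/min.
After stage 2: component C left = (1−0.256)×31.159 = 23.182; final concentrate = 88.069 kg/min.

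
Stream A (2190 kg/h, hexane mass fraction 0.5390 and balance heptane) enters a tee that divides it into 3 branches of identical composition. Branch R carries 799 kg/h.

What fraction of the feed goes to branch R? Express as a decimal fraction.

Fraction to R = 799/2190 = 0.3648.

0.365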